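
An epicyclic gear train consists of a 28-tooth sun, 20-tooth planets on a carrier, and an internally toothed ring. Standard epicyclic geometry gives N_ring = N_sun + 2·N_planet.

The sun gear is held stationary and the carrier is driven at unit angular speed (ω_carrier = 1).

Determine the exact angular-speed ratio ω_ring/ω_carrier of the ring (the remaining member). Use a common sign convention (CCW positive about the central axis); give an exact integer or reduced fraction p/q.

N_ring = 28 + 2·20 = 68
28(ω_s−ω_c) = −68(ω_r−ω_c),  ω_s=0, ω_c=1
ω_r = 1 − (28/68)(0−1) = 24/17
ω_r/ω_c = 24/17

24/17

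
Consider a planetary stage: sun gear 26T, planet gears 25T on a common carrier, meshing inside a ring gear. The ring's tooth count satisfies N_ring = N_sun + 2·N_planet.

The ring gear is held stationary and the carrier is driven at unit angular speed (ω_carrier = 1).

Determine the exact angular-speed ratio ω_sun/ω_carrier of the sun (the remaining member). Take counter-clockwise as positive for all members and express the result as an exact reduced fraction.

51/13

N_ring = 26 + 2·25 = 76
26(ω_s−ω_c) = −76(ω_r−ω_c),  ω_r=0, ω_c=1
ω_s = 1 − (76/26)(0−1) = 51/13
ω_s/ω_c = 51/13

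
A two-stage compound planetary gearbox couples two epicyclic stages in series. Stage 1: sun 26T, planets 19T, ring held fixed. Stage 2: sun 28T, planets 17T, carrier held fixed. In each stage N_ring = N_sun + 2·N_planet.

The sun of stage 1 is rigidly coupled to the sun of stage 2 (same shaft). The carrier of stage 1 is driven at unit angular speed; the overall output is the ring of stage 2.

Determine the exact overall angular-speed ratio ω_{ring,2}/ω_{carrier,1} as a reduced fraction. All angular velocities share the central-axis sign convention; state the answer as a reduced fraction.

Stage 1: N_ring = 26 + 2·19 = 64
Stage 1: 26(ω_s−ω_c) = −64(ω_r−ω_c),  ω_r=0, ω_c=1
Stage 1: ω_s = 1 − (64/26)(0−1) = 45/13
  ⇒ ω_s¹/ω_c¹ = 45/13
Stage 2: N_ring = 28 + 2·17 = 62
Stage 2: 28(ω_s−ω_c) = −62(ω_r−ω_c),  ω_c=0, ω_s=1
Stage 2: ω_r = 0 − (28/62)(1−0) = -14/31
  ⇒ ω_r²/ω_s² = -14/31
Coupling ω_s² = ω_s¹ ⇒ overall = 45/13 × -14/31 = -630/403

-630/403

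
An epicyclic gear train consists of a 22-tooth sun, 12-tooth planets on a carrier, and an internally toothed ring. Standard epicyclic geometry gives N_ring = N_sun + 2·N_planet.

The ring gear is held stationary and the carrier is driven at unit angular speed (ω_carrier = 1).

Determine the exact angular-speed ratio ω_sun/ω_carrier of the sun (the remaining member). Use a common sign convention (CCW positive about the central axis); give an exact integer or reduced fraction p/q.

N_ring = 22 + 2·12 = 46
22(ω_s−ω_c) = −46(ω_r−ω_c),  ω_r=0, ω_c=1
ω_s = 1 − (46/22)(0−1) = 34/11
ω_s/ω_c = 34/11

34/11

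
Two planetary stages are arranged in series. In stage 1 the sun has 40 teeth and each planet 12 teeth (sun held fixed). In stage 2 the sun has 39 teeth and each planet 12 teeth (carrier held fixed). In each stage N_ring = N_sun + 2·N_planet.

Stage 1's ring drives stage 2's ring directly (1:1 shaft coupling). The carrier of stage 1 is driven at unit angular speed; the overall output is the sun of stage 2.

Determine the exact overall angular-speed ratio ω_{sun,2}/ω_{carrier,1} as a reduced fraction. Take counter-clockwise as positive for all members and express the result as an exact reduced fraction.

Stage 1: N_ring = 40 + 2·12 = 64
Stage 1: 40(ω_s−ω_c) = −64(ω_r−ω_c),  ω_s=0, ω_c=1
Stage 1: ω_r = 1 − (40/64)(0−1) = 13/8
  ⇒ ω_r¹/ω_c¹ = 13/8
Stage 2: N_ring = 39 + 2·12 = 63
Stage 2: 39(ω_s−ω_c) = −63(ω_r−ω_c),  ω_c=0, ω_r=1
Stage 2: ω_s = 0 − (63/39)(1−0) = -21/13
  ⇒ ω_s²/ω_r² = -21/13
Coupling ω_r² = ω_r¹ ⇒ overall = 13/8 × -21/13 = -21/8

-21/8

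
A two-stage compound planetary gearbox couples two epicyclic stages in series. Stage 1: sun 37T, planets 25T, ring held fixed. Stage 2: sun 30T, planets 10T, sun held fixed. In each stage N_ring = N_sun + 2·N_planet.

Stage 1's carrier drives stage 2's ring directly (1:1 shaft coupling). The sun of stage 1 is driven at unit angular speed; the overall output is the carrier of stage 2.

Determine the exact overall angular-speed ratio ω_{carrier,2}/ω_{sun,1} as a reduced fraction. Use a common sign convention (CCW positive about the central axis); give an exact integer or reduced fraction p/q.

Stage 1: N_ring = 37 + 2·25 = 87
Stage 1: 37(ω_s−ω_c) = −87(ω_r−ω_c),  ω_r=0, ω_s=1
Stage 1: 37(1−ω_c) = −87(0−ω_c)  ⇒  124ω_c = 37  ⇒  ω_c = 37/124
  ⇒ ω_c¹/ω_s¹ = 37/124
Stage 2: N_ring = 30 + 2·10 = 50
Stage 2: 30(ω_s−ω_c) = −50(ω_r−ω_c),  ω_s=0, ω_r=1
Stage 2: 30(0−ω_c) = −50(1−ω_c)  ⇒  80ω_c = 50  ⇒  ω_c = 5/8
  ⇒ ω_c²/ω_r² = 5/8
Coupling ω_r² = ω_c¹ ⇒ overall = 37/124 × 5/8 = 185/992

185/992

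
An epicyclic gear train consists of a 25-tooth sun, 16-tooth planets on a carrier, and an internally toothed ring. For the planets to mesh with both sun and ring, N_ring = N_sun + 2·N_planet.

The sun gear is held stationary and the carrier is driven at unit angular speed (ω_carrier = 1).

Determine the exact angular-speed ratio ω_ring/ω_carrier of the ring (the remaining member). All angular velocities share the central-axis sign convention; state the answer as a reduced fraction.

N_ring = 25 + 2·16 = 57
25(ω_s−ω_c) = −57(ω_r−ω_c),  ω_s=0, ω_c=1
ω_r = 1 − (25/57)(0−1) = 82/57
ω_r/ω_c = 82/57

82/57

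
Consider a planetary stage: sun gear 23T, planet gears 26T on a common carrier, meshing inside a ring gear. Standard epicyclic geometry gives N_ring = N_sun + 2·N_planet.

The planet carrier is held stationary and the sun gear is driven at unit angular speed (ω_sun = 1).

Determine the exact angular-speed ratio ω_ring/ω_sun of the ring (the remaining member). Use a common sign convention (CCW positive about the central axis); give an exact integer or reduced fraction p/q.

-23/75

N_ring = 23 + 2·26 = 75
23(ω_s−ω_c) = −75(ω_r−ω_c),  ω_c=0, ω_s=1
ω_r = 0 − (23/75)(1−0) = -23/75
ω_r/ω_s = -23/75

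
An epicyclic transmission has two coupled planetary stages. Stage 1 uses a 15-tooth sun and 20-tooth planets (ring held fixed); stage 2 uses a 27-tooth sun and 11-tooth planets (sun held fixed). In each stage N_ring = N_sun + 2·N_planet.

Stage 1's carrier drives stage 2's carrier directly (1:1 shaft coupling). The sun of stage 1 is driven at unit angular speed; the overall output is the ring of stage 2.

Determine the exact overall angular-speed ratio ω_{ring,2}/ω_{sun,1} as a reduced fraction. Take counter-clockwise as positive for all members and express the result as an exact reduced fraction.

114/343

Stage 1: N_ring = 15 + 2·20 = 55
Stage 1: 15(ω_s−ω_c) = −55(ω_r−ω_c),  ω_r=0, ω_s=1
Stage 1: 15(1−ω_c) = −55(0−ω_c)  ⇒  70ω_c = 15  ⇒  ω_c = 3/14
  ⇒ ω_c¹/ω_s¹ = 3/14
Stage 2: N_ring = 27 + 2·11 = 49
Stage 2: 27(ω_s−ω_c) = −49(ω_r−ω_c),  ω_s=0, ω_c=1
Stage 2: ω_r = 1 − (27/49)(0−1) = 76/49
  ⇒ ω_r²/ω_c² = 76/49
Coupling ω_c² = ω_c¹ ⇒ overall = 3/14 × 76/49 = 114/343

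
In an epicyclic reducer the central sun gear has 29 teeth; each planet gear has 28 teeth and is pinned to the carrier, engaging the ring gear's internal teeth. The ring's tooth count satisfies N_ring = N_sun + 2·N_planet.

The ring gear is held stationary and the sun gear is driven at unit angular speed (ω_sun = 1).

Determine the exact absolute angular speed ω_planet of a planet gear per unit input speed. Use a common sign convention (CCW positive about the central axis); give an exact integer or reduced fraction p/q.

N_ring = 29 + 2·28 = 85
29(ω_s−ω_c) = −85(ω_r−ω_c),  ω_r=0, ω_s=1
29(1−ω_c) = −85(0−ω_c)  ⇒  114ω_c = 29  ⇒  ω_c = 29/114
sun–planet: 29·(1−29/114) = −28·(ω_p−ω_c)  ⇒  ω_p−ω_c = −(29/28)·(85/114) = -2465/3192
ω_p = 29/114 − 2465/3192 = -29/56

-29/56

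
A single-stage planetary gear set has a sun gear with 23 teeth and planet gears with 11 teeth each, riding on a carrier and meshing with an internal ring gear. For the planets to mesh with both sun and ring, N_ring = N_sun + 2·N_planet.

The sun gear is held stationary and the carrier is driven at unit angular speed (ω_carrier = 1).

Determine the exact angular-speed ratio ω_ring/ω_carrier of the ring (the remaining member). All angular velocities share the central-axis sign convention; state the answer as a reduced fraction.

68/45

N_ring = 23 + 2·11 = 45
23(ω_s−ω_c) = −45(ω_r−ω_c),  ω_s=0, ω_c=1
ω_r = 1 − (23/45)(0−1) = 68/45
ω_r/ω_c = 68/45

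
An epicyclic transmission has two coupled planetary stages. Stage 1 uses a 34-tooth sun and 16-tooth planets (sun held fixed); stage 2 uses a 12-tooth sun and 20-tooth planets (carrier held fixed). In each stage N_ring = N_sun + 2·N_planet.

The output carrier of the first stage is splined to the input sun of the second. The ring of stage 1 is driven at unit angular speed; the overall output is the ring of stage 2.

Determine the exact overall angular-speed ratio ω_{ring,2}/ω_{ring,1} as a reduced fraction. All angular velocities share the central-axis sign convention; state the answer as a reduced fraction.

Stage 1: N_ring = 34 + 2·16 = 66
Stage 1: 34(ω_s−ω_c) = −66(ω_r−ω_c),  ω_s=0, ω_r=1
Stage 1: 34(0−ω_c) = −66(1−ω_c)  ⇒  100ω_c = 66  ⇒  ω_c = 33/50
  ⇒ ω_c¹/ω_r¹ = 33/50
Stage 2: N_ring = 12 + 2·20 = 52
Stage 2: 12(ω_s−ω_c) = −52(ω_r−ω_c),  ω_c=0, ω_s=1
Stage 2: ω_r = 0 − (12/52)(1−0) = -3/13
  ⇒ ω_r²/ω_s² = -3/13
Coupling ω_s² = ω_c¹ ⇒ overall = 33/50 × -3/13 = -99/650

-99/650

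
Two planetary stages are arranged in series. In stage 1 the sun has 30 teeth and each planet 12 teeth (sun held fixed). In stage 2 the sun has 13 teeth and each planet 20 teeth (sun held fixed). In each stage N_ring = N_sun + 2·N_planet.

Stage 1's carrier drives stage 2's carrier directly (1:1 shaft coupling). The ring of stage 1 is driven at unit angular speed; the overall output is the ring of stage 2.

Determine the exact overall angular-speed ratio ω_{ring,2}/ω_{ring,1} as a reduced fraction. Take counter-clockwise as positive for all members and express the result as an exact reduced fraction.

Stage 1: N_ring = 30 + 2·12 = 54
Stage 1: 30(ω_s−ω_c) = −54(ω_r−ω_c),  ω_s=0, ω_r=1
Stage 1: 30(0−ω_c) = −54(1−ω_c)  ⇒  84ω_c = 54  ⇒  ω_c = 9/14
  ⇒ ω_c¹/ω_r¹ = 9/14
Stage 2: N_ring = 13 + 2·20 = 53
Stage 2: 13(ω_s−ω_c) = −53(ω_r−ω_c),  ω_s=0, ω_c=1
Stage 2: ω_r = 1 − (13/53)(0−1) = 66/53
  ⇒ ω_r²/ω_c² = 66/53
Coupling ω_c² = ω_c¹ ⇒ overall = 9/14 × 66/53 = 297/371

297/371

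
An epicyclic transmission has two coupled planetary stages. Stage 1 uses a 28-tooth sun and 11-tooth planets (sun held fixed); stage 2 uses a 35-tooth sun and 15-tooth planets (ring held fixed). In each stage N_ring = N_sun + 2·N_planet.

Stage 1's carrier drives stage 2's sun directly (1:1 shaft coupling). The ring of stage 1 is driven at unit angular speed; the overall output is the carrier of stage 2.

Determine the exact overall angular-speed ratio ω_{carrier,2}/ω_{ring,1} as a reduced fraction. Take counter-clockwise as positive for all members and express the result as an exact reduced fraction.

35/156

Stage 1: N_ring = 28 + 2·11 = 50
Stage 1: 28(ω_s−ω_c) = −50(ω_r−ω_c),  ω_s=0, ω_r=1
Stage 1: 28(0−ω_c) = −50(1−ω_c)  ⇒  78ω_c = 50  ⇒  ω_c = 25/39
  ⇒ ω_c¹/ω_r¹ = 25/39
Stage 2: N_ring = 35 + 2·15 = 65
Stage 2: 35(ω_s−ω_c) = −65(ω_r−ω_c),  ω_r=0, ω_s=1
Stage 2: 35(1−ω_c) = −65(0−ω_c)  ⇒  100ω_c = 35  ⇒  ω_c = 7/20
  ⇒ ω_c²/ω_s² = 7/20
Coupling ω_s² = ω_c¹ ⇒ overall = 25/39 × 7/20 = 35/156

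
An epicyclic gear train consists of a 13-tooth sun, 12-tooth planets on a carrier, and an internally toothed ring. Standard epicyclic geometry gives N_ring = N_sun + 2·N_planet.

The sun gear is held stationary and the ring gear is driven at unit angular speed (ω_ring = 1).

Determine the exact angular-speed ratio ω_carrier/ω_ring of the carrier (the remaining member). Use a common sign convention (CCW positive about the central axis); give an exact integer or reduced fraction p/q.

37/50

N_ring = 13 + 2·12 = 37
13(ω_s−ω_c) = −37(ω_r−ω_c),  ω_s=0, ω_r=1
13(0−ω_c) = −37(1−ω_c)  ⇒  50ω_c = 37  ⇒  ω_c = 37/50
ω_c/ω_r = 37/50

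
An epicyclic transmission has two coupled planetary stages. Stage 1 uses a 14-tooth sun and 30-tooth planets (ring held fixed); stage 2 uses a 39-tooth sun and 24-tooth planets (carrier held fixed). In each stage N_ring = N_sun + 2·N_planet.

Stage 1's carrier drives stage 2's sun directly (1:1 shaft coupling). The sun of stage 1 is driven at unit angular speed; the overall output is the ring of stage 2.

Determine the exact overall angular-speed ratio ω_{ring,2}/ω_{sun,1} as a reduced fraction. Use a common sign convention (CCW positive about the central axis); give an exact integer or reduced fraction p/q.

Stage 1: N_ring = 14 + 2·30 = 74
Stage 1: 14(ω_s−ω_c) = −74(ω_r−ω_c),  ω_r=0, ω_s=1
Stage 1: 14(1−ω_c) = −74(0−ω_c)  ⇒  88ω_c = 14  ⇒  ω_c = 7/44
  ⇒ ω_c¹/ω_s¹ = 7/44
Stage 2: N_ring = 39 + 2·24 = 87
Stage 2: 39(ω_s−ω_c) = −87(ω_r−ω_c),  ω_c=0, ω_s=1
Stage 2: ω_r = 0 − (39/87)(1−0) = -13/29
  ⇒ ω_r²/ω_s² = -13/29
Coupling ω_s² = ω_c¹ ⇒ overall = 7/44 × -13/29 = -91/1276

-91/1276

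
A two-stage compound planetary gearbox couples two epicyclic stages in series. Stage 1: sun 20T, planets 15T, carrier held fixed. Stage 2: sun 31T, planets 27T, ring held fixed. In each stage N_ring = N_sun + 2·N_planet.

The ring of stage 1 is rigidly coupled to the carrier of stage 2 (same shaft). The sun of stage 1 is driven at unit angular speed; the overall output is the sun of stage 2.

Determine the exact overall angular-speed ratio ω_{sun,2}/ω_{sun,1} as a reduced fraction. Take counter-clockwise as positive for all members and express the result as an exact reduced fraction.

-232/155

Stage 1: N_ring = 20 + 2·15 = 50
Stage 1: 20(ω_s−ω_c) = −50(ω_r−ω_c),  ω_c=0, ω_s=1
Stage 1: ω_r = 0 − (20/50)(1−0) = -2/5
  ⇒ ω_r¹/ω_s¹ = -2/5
Stage 2: N_ring = 31 + 2·27 = 85
Stage 2: 31(ω_s−ω_c) = −85(ω_r−ω_c),  ω_r=0, ω_c=1
Stage 2: ω_s = 1 − (85/31)(0−1) = 116/31
  ⇒ ω_s²/ω_c² = 116/31
Coupling ω_c² = ω_r¹ ⇒ overall = -2/5 × 116/31 = -232/155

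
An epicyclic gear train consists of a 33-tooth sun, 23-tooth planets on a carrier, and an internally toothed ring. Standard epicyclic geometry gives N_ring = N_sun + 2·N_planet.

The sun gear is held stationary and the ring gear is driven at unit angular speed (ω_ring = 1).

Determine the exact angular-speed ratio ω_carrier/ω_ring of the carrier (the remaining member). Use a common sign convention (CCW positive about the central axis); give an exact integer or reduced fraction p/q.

N_ring = 33 + 2·23 = 79
33(ω_s−ω_c) = −79(ω_r−ω_c),  ω_s=0, ω_r=1
33(0−ω_c) = −79(1−ω_c)  ⇒  112ω_c = 79  ⇒  ω_c = 79/112
ω_c/ω_r = 79/112

79/112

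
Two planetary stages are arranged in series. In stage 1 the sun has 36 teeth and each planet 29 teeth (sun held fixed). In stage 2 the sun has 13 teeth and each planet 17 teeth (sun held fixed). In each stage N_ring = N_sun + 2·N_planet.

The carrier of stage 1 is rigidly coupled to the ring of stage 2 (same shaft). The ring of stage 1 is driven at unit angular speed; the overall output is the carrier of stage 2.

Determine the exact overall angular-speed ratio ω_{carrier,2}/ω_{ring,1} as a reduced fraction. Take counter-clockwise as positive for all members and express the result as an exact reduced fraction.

Stage 1: N_ring = 36 + 2·29 = 94
Stage 1: 36(ω_s−ω_c) = −94(ω_r−ω_c),  ω_s=0, ω_r=1
Stage 1: 36(0−ω_c) = −94(1−ω_c)  ⇒  130ω_c = 94  ⇒  ω_c = 47/65
  ⇒ ω_c¹/ω_r¹ = 47/65
Stage 2: N_ring = 13 + 2·17 = 47
Stage 2: 13(ω_s−ω_c) = −47(ω_r−ω_c),  ω_s=0, ω_r=1
Stage 2: 13(0−ω_c) = −47(1−ω_c)  ⇒  60ω_c = 47  ⇒  ω_c = 47/60
  ⇒ ω_c²/ω_r² = 47/60
Coupling ω_r² = ω_c¹ ⇒ overall = 47/65 × 47/60 = 2209/3900

2209/3900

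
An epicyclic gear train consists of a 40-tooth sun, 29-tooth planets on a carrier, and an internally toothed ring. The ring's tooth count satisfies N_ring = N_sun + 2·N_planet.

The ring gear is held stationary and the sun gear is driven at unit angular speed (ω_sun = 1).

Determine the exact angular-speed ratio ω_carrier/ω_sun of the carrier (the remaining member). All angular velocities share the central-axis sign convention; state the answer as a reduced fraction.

N_ring = 40 + 2·29 = 98
40(ω_s−ω_c) = −98(ω_r−ω_c),  ω_r=0, ω_s=1
40(1−ω_c) = −98(0−ω_c)  ⇒  138ω_c = 40  ⇒  ω_c = 20/69
ω_c/ω_s = 20/69

20/69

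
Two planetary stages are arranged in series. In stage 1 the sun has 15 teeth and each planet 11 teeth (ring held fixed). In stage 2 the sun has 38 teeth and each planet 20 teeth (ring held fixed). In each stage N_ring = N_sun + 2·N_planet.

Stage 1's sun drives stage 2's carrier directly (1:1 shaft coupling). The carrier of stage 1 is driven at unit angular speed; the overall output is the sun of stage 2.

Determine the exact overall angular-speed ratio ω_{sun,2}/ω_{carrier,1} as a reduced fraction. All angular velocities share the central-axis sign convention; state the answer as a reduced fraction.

3016/285

Stage 1: N_ring = 15 + 2·11 = 37
Stage 1: 15(ω_s−ω_c) = −37(ω_r−ω_c),  ω_r=0, ω_c=1
Stage 1: ω_s = 1 − (37/15)(0−1) = 52/15
  ⇒ ω_s¹/ω_c¹ = 52/15
Stage 2: N_ring = 38 + 2·20 = 78
Stage 2: 38(ω_s−ω_c) = −78(ω_r−ω_c),  ω_r=0, ω_c=1
Stage 2: ω_s = 1 − (78/38)(0−1) = 58/19
  ⇒ ω_s²/ω_c² = 58/19
Coupling ω_c² = ω_s¹ ⇒ overall = 52/15 × 58/19 = 3016/285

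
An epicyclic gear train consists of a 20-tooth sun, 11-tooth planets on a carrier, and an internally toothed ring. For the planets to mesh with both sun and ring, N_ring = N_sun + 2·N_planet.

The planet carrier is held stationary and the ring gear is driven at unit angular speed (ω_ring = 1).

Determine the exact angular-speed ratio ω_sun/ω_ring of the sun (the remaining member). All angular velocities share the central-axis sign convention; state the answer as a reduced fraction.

N_ring = 20 + 2·11 = 42
20(ω_s−ω_c) = −42(ω_r−ω_c),  ω_c=0, ω_r=1
ω_s = 0 − (42/20)(1−0) = -21/10
ω_s/ω_r = -21/10

-21/10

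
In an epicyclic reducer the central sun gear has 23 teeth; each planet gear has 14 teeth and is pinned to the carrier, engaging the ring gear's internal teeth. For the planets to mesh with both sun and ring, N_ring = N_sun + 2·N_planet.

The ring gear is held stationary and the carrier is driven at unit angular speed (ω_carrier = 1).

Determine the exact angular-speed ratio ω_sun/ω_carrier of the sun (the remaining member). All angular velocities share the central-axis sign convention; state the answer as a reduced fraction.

74/23

N_ring = 23 + 2·14 = 51
23(ω_s−ω_c) = −51(ω_r−ω_c),  ω_r=0, ω_c=1
ω_s = 1 − (51/23)(0−1) = 74/23
ω_s/ω_c = 74/23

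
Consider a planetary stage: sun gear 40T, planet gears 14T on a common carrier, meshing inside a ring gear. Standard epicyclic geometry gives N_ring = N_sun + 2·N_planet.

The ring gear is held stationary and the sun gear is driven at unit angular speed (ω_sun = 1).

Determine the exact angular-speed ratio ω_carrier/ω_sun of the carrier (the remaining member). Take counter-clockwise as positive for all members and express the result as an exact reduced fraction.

10/27

N_ring = 40 + 2·14 = 68
40(ω_s−ω_c) = −68(ω_r−ω_c),  ω_r=0, ω_s=1
40(1−ω_c) = −68(0−ω_c)  ⇒  108ω_c = 40  ⇒  ω_c = 10/27
ω_c/ω_s = 10/27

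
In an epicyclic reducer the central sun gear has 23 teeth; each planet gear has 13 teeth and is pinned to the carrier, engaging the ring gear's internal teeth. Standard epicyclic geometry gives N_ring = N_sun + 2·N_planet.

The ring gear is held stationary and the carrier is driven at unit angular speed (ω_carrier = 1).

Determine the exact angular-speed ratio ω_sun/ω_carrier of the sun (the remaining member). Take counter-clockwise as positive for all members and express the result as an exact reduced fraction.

72/23

N_ring = 23 + 2·13 = 49
23(ω_s−ω_c) = −49(ω_r−ω_c),  ω_r=0, ω_c=1
ω_s = 1 − (49/23)(0−1) = 72/23
ω_s/ω_c = 72/23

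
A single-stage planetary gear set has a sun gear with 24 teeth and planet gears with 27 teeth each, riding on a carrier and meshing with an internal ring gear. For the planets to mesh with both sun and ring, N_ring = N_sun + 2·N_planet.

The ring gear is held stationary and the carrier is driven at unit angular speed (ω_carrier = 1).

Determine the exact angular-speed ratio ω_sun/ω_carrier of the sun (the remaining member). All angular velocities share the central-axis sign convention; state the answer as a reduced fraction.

N_ring = 24 + 2·27 = 78
24(ω_s−ω_c) = −78(ω_r−ω_c),  ω_r=0, ω_c=1
ω_s = 1 − (78/24)(0−1) = 17/4
ω_s/ω_c = 17/4

17/4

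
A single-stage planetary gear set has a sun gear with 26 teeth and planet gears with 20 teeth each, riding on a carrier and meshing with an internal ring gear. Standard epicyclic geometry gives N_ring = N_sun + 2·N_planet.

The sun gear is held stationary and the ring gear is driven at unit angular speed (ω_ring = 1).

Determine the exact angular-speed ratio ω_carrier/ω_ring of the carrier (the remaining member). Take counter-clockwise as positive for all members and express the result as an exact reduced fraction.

N_ring = 26 + 2·20 = 66
26(ω_s−ω_c) = −66(ω_r−ω_c),  ω_s=0, ω_r=1
26(0−ω_c) = −66(1−ω_c)  ⇒  92ω_c = 66  ⇒  ω_c = 33/46
ω_c/ω_r = 33/46

33/46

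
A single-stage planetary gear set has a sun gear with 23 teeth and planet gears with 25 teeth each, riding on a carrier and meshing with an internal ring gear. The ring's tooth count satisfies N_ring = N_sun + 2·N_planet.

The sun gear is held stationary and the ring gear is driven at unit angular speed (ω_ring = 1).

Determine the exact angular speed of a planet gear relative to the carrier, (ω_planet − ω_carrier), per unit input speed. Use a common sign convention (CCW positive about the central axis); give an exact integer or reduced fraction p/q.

N_ring = 23 + 2·25 = 73
23(ω_s−ω_c) = −73(ω_r−ω_c),  ω_s=0, ω_r=1
23(0−ω_c) = −73(1−ω_c)  ⇒  96ω_c = 73  ⇒  ω_c = 73/96
sun–planet: 23·(0−73/96) = −25·(ω_p−ω_c)  ⇒  ω_p−ω_c = −(23/25)·(-73/96) = 1679/2400

1679/2400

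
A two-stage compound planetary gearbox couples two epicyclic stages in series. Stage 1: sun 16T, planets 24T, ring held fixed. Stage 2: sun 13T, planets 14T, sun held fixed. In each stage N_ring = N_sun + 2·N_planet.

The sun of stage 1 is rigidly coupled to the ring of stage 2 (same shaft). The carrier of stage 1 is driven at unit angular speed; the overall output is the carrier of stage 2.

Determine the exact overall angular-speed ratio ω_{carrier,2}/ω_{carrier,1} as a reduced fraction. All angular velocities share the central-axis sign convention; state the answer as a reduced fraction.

205/54

Stage 1: N_ring = 16 + 2·24 = 64
Stage 1: 16(ω_s−ω_c) = −64(ω_r−ω_c),  ω_r=0, ω_c=1
Stage 1: ω_s = 1 − (64/16)(0−1) = 5
  ⇒ ω_s¹/ω_c¹ = 5
Stage 2: N_ring = 13 + 2·14 = 41
Stage 2: 13(ω_s−ω_c) = −41(ω_r−ω_c),  ω_s=0, ω_r=1
Stage 2: 13(0−ω_c) = −41(1−ω_c)  ⇒  54ω_c = 41  ⇒  ω_c = 41/54
  ⇒ ω_c²/ω_r² = 41/54
Coupling ω_r² = ω_s¹ ⇒ overall = 5 × 41/54 = 205/54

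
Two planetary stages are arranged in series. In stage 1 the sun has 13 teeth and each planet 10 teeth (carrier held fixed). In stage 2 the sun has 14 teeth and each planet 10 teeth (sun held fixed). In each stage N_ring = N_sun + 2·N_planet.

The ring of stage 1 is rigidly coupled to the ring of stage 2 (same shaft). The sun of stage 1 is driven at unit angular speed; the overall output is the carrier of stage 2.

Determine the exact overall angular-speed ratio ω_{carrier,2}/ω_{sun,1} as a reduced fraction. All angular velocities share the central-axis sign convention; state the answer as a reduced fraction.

Stage 1: N_ring = 13 + 2·10 = 33
Stage 1: 13(ω_s−ω_c) = −33(ω_r−ω_c),  ω_c=0, ω_s=1
Stage 1: ω_r = 0 − (13/33)(1−0) = -13/33
  ⇒ ω_r¹/ω_s¹ = -13/33
Stage 2: N_ring = 14 + 2·10 = 34
Stage 2: 14(ω_s−ω_c) = −34(ω_r−ω_c),  ω_s=0, ω_r=1
Stage 2: 14(0−ω_c) = −34(1−ω_c)  ⇒  48ω_c = 34  ⇒  ω_c = 17/24
  ⇒ ω_c²/ω_r² = 17/24
Coupling ω_r² = ω_r¹ ⇒ overall = -13/33 × 17/24 = -221/792

-221/792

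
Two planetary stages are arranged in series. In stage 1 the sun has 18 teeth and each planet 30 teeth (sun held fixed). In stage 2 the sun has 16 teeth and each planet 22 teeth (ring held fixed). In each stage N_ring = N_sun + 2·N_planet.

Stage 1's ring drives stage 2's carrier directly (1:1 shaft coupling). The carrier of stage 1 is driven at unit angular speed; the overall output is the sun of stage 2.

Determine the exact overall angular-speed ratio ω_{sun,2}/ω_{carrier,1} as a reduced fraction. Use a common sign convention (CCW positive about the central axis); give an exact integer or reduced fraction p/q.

Stage 1: N_ring = 18 + 2·30 = 78
Stage 1: 18(ω_s−ω_c) = −78(ω_r−ω_c),  ω_s=0, ω_c=1
Stage 1: ω_r = 1 − (18/78)(0−1) = 16/13
  ⇒ ω_r¹/ω_c¹ = 16/13
Stage 2: N_ring = 16 + 2·22 = 60
Stage 2: 16(ω_s−ω_c) = −60(ω_r−ω_c),  ω_r=0, ω_c=1
Stage 2: ω_s = 1 − (60/16)(0−1) = 19/4
  ⇒ ω_s²/ω_c² = 19/4
Coupling ω_c² = ω_r¹ ⇒ overall = 16/13 × 19/4 = 76/13

76/13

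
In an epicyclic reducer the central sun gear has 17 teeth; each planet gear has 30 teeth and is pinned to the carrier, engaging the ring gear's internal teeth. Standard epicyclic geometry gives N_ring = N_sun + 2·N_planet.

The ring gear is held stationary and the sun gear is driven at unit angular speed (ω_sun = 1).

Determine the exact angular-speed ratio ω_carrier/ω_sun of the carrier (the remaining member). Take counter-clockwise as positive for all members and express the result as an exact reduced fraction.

17/94

N_ring = 17 + 2·30 = 77
17(ω_s−ω_c) = −77(ω_r−ω_c),  ω_r=0, ω_s=1
17(1−ω_c) = −77(0−ω_c)  ⇒  94ω_c = 17  ⇒  ω_c = 17/94
ω_c/ω_s = 17/94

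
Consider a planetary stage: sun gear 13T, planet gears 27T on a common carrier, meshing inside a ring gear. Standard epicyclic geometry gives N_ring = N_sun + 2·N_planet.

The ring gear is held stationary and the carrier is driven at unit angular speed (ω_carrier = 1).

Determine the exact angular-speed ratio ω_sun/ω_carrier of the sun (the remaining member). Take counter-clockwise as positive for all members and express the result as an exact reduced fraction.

80/13

N_ring = 13 + 2·27 = 67
13(ω_s−ω_c) = −67(ω_r−ω_c),  ω_r=0, ω_c=1
ω_s = 1 − (67/13)(0−1) = 80/13
ω_s/ω_c = 80/13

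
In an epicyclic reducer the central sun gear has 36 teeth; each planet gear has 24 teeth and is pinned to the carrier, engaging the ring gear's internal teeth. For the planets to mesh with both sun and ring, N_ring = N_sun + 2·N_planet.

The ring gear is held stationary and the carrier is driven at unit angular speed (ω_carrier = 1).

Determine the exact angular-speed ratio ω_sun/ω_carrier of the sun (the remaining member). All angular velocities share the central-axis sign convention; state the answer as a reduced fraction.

N_ring = 36 + 2·24 = 84
36(ω_s−ω_c) = −84(ω_r−ω_c),  ω_r=0, ω_c=1
ω_s = 1 − (84/36)(0−1) = 10/3
ω_s/ω_c = 10/3

10/3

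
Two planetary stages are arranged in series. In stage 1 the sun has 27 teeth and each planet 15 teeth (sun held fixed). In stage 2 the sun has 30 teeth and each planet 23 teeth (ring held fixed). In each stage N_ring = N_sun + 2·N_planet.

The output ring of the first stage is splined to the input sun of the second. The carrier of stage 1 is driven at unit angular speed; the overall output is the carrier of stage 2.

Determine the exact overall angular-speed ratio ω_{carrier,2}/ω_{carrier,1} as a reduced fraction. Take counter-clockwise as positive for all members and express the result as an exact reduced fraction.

420/1007

Stage 1: N_ring = 27 + 2·15 = 57
Stage 1: 27(ω_s−ω_c) = −57(ω_r−ω_c),  ω_s=0, ω_c=1
Stage 1: ω_r = 1 − (27/57)(0−1) = 28/19
  ⇒ ω_r¹/ω_c¹ = 28/19
Stage 2: N_ring = 30 + 2·23 = 76
Stage 2: 30(ω_s−ω_c) = −76(ω_r−ω_c),  ω_r=0, ω_s=1
Stage 2: 30(1−ω_c) = −76(0−ω_c)  ⇒  106ω_c = 30  ⇒  ω_c = 15/53
  ⇒ ω_c²/ω_s² = 15/53
Coupling ω_s² = ω_r¹ ⇒ overall = 28/19 × 15/53 = 420/1007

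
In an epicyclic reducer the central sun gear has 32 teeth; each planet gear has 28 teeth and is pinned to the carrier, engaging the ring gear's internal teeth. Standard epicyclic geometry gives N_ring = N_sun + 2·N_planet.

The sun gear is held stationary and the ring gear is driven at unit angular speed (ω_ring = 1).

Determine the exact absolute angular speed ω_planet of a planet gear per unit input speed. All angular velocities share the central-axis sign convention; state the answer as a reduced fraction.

11/7

N_ring = 32 + 2·28 = 88
32(ω_s−ω_c) = −88(ω_r−ω_c),  ω_s=0, ω_r=1
32(0−ω_c) = −88(1−ω_c)  ⇒  120ω_c = 88  ⇒  ω_c = 11/15
sun–planet: 32·(0−11/15) = −28·(ω_p−ω_c)  ⇒  ω_p−ω_c = −(32/28)·(-11/15) = 88/105
ω_p = 11/15 + 88/105 = 11/7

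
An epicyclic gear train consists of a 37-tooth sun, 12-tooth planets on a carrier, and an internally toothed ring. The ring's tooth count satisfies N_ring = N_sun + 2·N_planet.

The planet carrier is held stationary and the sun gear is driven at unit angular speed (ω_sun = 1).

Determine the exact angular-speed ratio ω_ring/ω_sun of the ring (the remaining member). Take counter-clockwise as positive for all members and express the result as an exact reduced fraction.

N_ring = 37 + 2·12 = 61
37(ω_s−ω_c) = −61(ω_r−ω_c),  ω_c=0, ω_s=1
ω_r = 0 − (37/61)(1−0) = -37/61
ω_r/ω_s = -37/61

-37/61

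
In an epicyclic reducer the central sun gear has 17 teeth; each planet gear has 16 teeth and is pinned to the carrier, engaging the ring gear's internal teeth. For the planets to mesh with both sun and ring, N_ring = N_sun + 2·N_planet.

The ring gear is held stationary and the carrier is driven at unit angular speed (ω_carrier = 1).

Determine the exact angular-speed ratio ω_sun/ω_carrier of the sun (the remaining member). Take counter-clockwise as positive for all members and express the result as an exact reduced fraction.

N_ring = 17 + 2·16 = 49
17(ω_s−ω_c) = −49(ω_r−ω_c),  ω_r=0, ω_c=1
ω_s = 1 − (49/17)(0−1) = 66/17
ω_s/ω_c = 66/17

66/17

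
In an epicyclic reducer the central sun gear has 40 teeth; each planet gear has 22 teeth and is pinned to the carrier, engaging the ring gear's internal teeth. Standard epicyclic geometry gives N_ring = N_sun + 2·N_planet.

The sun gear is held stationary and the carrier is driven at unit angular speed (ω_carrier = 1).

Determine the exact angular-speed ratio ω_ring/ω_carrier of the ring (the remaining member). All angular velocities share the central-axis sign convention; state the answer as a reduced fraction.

31/21

N_ring = 40 + 2·22 = 84
40(ω_s−ω_c) = −84(ω_r−ω_c),  ω_s=0, ω_c=1
ω_r = 1 − (40/84)(0−1) = 31/21
ω_r/ω_c = 31/21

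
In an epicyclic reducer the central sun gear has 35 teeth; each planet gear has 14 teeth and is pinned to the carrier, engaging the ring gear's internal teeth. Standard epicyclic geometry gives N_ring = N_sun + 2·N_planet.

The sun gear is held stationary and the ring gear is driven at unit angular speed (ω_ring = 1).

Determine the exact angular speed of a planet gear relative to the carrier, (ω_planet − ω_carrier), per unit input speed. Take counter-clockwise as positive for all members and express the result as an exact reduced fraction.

45/28

N_ring = 35 + 2·14 = 63
35(ω_s−ω_c) = −63(ω_r−ω_c),  ω_s=0, ω_r=1
35(0−ω_c) = −63(1−ω_c)  ⇒  98ω_c = 63  ⇒  ω_c = 9/14
sun–planet: 35·(0−9/14) = −14·(ω_p−ω_c)  ⇒  ω_p−ω_c = −(35/14)·(-9/14) = 45/28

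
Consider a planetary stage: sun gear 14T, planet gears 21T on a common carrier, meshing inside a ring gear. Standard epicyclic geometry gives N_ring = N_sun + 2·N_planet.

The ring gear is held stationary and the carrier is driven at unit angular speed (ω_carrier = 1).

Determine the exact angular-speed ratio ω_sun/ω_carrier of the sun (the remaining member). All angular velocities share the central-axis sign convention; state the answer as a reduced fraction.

5

N_ring = 14 + 2·21 = 56
14(ω_s−ω_c) = −56(ω_r−ω_c),  ω_r=0, ω_c=1
ω_s = 1 − (56/14)(0−1) = 5
ω_s/ω_c = 5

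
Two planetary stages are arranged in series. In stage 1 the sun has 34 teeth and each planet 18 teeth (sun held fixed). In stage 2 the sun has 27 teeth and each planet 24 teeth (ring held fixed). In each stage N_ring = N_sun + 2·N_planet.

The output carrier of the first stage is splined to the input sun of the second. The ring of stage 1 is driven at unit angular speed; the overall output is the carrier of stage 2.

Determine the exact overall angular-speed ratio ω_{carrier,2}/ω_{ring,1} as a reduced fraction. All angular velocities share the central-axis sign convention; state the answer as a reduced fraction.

Stage 1: N_ring = 34 + 2·18 = 70
Stage 1: 34(ω_s−ω_c) = −70(ω_r−ω_c),  ω_s=0, ω_r=1
Stage 1: 34(0−ω_c) = −70(1−ω_c)  ⇒  104ω_c = 70  ⇒  ω_c = 35/52
  ⇒ ω_c¹/ω_r¹ = 35/52
Stage 2: N_ring = 27 + 2·24 = 75
Stage 2: 27(ω_s−ω_c) = −75(ω_r−ω_c),  ω_r=0, ω_s=1
Stage 2: 27(1−ω_c) = −75(0−ω_c)  ⇒  102ω_c = 27  ⇒  ω_c = 9/34
  ⇒ ω_c²/ω_s² = 9/34
Coupling ω_s² = ω_c¹ ⇒ overall = 35/52 × 9/34 = 315/1768

315/1768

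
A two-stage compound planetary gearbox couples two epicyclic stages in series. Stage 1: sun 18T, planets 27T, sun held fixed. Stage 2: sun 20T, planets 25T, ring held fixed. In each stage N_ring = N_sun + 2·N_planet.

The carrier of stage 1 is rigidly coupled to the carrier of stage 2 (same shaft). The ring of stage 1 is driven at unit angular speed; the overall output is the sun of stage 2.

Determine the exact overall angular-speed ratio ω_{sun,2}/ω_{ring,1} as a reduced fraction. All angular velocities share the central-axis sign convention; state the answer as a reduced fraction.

Stage 1: N_ring = 18 + 2·27 = 72
Stage 1: 18(ω_s−ω_c) = −72(ω_r−ω_c),  ω_s=0, ω_r=1
Stage 1: 18(0−ω_c) = −72(1−ω_c)  ⇒  90ω_c = 72  ⇒  ω_c = 4/5
  ⇒ ω_c¹/ω_r¹ = 4/5
Stage 2: N_ring = 20 + 2·25 = 70
Stage 2: 20(ω_s−ω_c) = −70(ω_r−ω_c),  ω_r=0, ω_c=1
Stage 2: ω_s = 1 − (70/20)(0−1) = 9/2
  ⇒ ω_s²/ω_c² = 9/2
Coupling ω_c² = ω_c¹ ⇒ overall = 4/5 × 9/2 = 18/5

18/5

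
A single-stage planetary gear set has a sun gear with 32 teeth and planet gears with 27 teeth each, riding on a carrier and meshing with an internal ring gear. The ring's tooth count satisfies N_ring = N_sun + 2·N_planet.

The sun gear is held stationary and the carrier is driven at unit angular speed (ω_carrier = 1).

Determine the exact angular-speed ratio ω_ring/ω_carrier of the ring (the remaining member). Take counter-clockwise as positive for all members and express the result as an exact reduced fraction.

59/43

N_ring = 32 + 2·27 = 86
32(ω_s−ω_c) = −86(ω_r−ω_c),  ω_s=0, ω_c=1
ω_r = 1 − (32/86)(0−1) = 59/43
ω_r/ω_c = 59/43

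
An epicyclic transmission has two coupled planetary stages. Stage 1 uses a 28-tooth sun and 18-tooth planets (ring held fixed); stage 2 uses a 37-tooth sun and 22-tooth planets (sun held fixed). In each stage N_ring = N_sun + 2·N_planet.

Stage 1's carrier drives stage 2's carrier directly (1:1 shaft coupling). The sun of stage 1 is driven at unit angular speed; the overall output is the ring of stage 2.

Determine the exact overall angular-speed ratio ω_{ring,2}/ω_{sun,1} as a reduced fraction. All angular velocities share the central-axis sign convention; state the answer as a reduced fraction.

Stage 1: N_ring = 28 + 2·18 = 64
Stage 1: 28(ω_s−ω_c) = −64(ω_r−ω_c),  ω_r=0, ω_s=1
Stage 1: 28(1−ω_c) = −64(0−ω_c)  ⇒  92ω_c = 28  ⇒  ω_c = 7/23
  ⇒ ω_c¹/ω_s¹ = 7/23
Stage 2: N_ring = 37 + 2·22 = 81
Stage 2: 37(ω_s−ω_c) = −81(ω_r−ω_c),  ω_s=0, ω_c=1
Stage 2: ω_r = 1 − (37/81)(0−1) = 118/81
  ⇒ ω_r²/ω_c² = 118/81
Coupling ω_c² = ω_c¹ ⇒ overall = 7/23 × 118/81 = 826/1863

826/1863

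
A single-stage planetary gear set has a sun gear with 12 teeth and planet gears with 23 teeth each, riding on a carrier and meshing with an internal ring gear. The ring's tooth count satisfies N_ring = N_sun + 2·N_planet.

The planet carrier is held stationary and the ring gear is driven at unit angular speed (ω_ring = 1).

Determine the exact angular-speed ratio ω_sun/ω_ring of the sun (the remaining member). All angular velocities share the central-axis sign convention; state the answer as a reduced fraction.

-29/6

N_ring = 12 + 2·23 = 58
12(ω_s−ω_c) = −58(ω_r−ω_c),  ω_c=0, ω_r=1
ω_s = 0 − (58/12)(1−0) = -29/6
ω_s/ω_r = -29/6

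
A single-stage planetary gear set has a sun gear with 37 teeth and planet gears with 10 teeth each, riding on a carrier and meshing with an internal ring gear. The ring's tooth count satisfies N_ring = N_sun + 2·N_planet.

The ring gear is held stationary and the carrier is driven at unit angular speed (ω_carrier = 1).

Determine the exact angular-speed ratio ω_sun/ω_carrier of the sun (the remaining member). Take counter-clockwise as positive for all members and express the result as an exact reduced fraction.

N_ring = 37 + 2·10 = 57
37(ω_s−ω_c) = −57(ω_r−ω_c),  ω_r=0, ω_c=1
ω_s = 1 − (57/37)(0−1) = 94/37
ω_s/ω_c = 94/37

94/37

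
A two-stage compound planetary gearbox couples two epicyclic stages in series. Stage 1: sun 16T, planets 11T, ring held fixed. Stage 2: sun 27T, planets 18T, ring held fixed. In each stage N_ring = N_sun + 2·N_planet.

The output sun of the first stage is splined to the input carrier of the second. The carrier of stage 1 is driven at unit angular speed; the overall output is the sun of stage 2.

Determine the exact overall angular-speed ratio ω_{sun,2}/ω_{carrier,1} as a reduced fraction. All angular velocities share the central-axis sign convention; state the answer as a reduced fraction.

Stage 1: N_ring = 16 + 2·11 = 38
Stage 1: 16(ω_s−ω_c) = −38(ω_r−ω_c),  ω_r=0, ω_c=1
Stage 1: ω_s = 1 − (38/16)(0−1) = 27/8
  ⇒ ω_s¹/ω_c¹ = 27/8
Stage 2: N_ring = 27 + 2·18 = 63
Stage 2: 27(ω_s−ω_c) = −63(ω_r−ω_c),  ω_r=0, ω_c=1
Stage 2: ω_s = 1 − (63/27)(0−1) = 10/3
  ⇒ ω_s²/ω_c² = 10/3
Coupling ω_c² = ω_s¹ ⇒ overall = 27/8 × 10/3 = 45/4

45/4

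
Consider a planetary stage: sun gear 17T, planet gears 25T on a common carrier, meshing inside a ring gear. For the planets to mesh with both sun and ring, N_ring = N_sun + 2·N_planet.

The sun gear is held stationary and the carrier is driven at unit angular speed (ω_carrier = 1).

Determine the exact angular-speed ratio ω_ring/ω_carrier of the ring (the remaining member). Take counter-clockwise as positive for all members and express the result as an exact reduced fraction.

N_ring = 17 + 2·25 = 67
17(ω_s−ω_c) = −67(ω_r−ω_c),  ω_s=0, ω_c=1
ω_r = 1 − (17/67)(0−1) = 84/67
ω_r/ω_c = 84/67

84/67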